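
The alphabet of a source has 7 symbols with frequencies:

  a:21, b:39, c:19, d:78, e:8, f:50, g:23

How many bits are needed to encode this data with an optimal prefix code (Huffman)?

Greedily combine the two least-frequent nodes:
combine e(8), c(19) → 27
combine a(21), g(23) → 44
combine 27, b(39) → 66
combine 44, f(50) → 94
combine 66, d(78) → 144
combine 94, 144 → 238
Each symbol's bit-cost is frequency × depth; summing gives 613 bits (equivalently 27 + 44 + 66 + 94 + 144 + 238).

613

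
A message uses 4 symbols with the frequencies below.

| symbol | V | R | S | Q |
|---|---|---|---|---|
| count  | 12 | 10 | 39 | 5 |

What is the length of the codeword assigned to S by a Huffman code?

1

Repeatedly merge the two smallest:
merge Q(5) and R(10): 15
merge V(12) and 15: 27
merge 27 and S(39): 66
S is a child of the root — depth 1, so its codeword is a single bit.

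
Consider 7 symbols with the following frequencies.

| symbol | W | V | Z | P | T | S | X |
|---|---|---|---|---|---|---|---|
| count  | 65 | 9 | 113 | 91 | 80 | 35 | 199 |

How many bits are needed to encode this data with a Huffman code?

Merge the two smallest weights repeatedly:
V(9) + S(35) → 44
44 + W(65) → 109
T(80) + P(91) → 171
109 + Z(113) → 222
171 + X(199) → 370
222 + 370 → 592
Each symbol's bit-cost is frequency × depth; summing gives 1508 bits (equivalently 44 + 109 + 171 + 222 + 370 + 592).

1508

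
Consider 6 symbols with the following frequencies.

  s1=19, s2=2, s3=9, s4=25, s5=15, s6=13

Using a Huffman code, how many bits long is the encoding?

201

Merge the two smallest weights repeatedly:
combine s2(2), s3(9) → 11
combine 11, s6(13) → 24
combine s5(15), s1(19) → 34
combine 24, s4(25) → 49
combine 34, 49 → 83
Total encoded bits = sum of merged weights = 11 + 24 + 34 + 49 + 83 = 201.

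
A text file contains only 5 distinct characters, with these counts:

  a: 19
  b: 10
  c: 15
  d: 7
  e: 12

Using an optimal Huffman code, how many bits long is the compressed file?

Greedily combine the two least-frequent nodes:
d(7) + b(10) → 17
e(12) + c(15) → 27
17 + a(19) → 36
27 + 36 → 63
The encoded length is the sum of every internal node's weight: 17 + 27 + 36 + 63 = 143 bits.

143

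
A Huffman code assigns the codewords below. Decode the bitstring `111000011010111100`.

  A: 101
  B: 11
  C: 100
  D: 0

Read left to right; each codeword is recognised as soon as it completes (prefix code):
  11→B | 100→C | 0→D | 0→D | 11→B | 0→D | 101→A | 11→B | 100→C
Decoded message: BCDDBDABC

BCDDBDABC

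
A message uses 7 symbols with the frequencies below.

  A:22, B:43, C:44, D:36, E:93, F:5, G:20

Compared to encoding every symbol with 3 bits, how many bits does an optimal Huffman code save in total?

114

Fixed-length: 3 bits × 263 symbols = 789 bits.
Huffman merges:
merge F(5) and G(20): 25
merge A(22) and 25: 47
merge D(36) and B(43): 79
merge C(44) and 47: 91
merge 79 and 91: 170
merge E(93) and 170: 263
Huffman total = 25 + 47 + 79 + 91 + 170 + 263 = 675 bits.
Saving = 789 − 675 = 114 bits.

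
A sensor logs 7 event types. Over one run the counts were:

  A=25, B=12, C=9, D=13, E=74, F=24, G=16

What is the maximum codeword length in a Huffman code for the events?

Merge the two lowest-weight nodes at each step:
merge C(9) and B(12): 21
merge D(13) and G(16): 29
merge 21 and F(24): 45
merge A(25) and 29: 54
merge 45 and 54: 99
merge E(74) and 99: 173
The first pair merged (C, B) ends up deepest, at depth 4.

4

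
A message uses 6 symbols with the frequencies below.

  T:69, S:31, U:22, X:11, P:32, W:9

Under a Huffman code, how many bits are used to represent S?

3

Repeatedly merge the two smallest:
merge W(9) and X(11): 20
merge 20 and U(22): 42
merge S(31) and P(32): 63
merge 42 and 63: 105
merge T(69) and 105: 174
The subtree containing S is merged 3 times, so code length = 3.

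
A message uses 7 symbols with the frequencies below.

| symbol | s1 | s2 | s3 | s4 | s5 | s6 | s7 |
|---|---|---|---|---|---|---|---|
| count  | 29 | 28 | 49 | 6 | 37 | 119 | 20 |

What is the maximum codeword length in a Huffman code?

Merge the two lowest-weight nodes at each step:
merge s4(6) and s7(20): 26
merge 26 and s2(28): 54
merge s1(29) and s5(37): 66
merge s3(49) and 54: 103
merge 66 and 103: 169
merge s6(119) and 169: 288
Maximum depth reached is 5.

5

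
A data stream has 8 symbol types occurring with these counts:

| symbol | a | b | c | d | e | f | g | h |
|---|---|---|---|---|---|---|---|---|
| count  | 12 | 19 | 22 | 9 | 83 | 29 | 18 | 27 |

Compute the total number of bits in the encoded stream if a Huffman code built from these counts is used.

592

Greedily combine the two least-frequent nodes:
merge d(9) and a(12): 21
merge g(18) and b(19): 37
merge 21 and c(22): 43
merge h(27) and f(29): 56
merge 37 and 43: 80
merge 56 and 80: 136
merge e(83) and 136: 219
Total encoded bits = sum of merged weights = 21 + 37 + 43 + 56 + 80 + 136 + 219 = 592.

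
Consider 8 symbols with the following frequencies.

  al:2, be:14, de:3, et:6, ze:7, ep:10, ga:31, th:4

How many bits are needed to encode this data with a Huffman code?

Build the Huffman tree bottom-up:
al(2) + de(3) → 5
th(4) + 5 → 9
et(6) + ze(7) → 13
9 + ep(10) → 19
13 + be(14) → 27
19 + 27 → 46
ga(31) + 46 → 77
Total encoded bits = sum of merged weights = 5 + 9 + 13 + 19 + 27 + 46 + 77 = 196.

196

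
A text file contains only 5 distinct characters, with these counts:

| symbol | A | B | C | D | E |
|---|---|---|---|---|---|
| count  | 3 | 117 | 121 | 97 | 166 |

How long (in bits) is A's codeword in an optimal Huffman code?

Huffman merges, smallest pair first:
A(3) + D(97) → 100
100 + B(117) → 217
C(121) + E(166) → 287
217 + 287 → 504
The subtree containing A is merged 3 times, so code length = 3.

3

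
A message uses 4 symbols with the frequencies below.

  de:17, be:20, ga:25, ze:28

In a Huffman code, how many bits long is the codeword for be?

2

Repeatedly merge the two smallest:
de(17) + be(20) → 37
ga(25) + ze(28) → 53
37 + 53 → 90
The subtree containing be is merged 2 times, so code length = 2.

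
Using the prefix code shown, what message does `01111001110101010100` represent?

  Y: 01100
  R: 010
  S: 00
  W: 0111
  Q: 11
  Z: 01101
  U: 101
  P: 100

Read left to right; each codeword is recognised as soon as it completes (prefix code):
  0111→W | 100→P | 11→Q | 101→U | 010→R | 101→U | 00→S
Decoded message: WPQURUS

WPQURUS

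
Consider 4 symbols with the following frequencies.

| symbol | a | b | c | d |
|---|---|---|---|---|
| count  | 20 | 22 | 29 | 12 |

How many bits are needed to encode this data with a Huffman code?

166

Build the Huffman tree bottom-up:
d(12) + a(20) → 32
b(22) + c(29) → 51
32 + 51 → 83
Total encoded bits = sum of merged weights = 32 + 51 + 83 = 166.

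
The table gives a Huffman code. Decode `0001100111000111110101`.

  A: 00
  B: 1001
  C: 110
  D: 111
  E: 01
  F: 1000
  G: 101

AEBCADCG

Read left to right; each codeword is recognised as soon as it completes (prefix code):
  00→A | 01→E | 1001→B | 110→C | 00→A | 111→D | 110→C | 101→G
Decoded message: AEBCADCG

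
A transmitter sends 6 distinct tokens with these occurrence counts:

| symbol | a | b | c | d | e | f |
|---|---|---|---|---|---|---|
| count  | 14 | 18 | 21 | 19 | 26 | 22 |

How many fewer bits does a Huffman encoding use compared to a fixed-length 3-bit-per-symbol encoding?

Fixed-length: 3 bits × 120 symbols = 360 bits.
Huffman merges:
combine a(14), b(18) → 32
combine d(19), c(21) → 40
combine f(22), e(26) → 48
combine 32, 40 → 72
combine 48, 72 → 120
Huffman total = 32 + 40 + 48 + 72 + 120 = 312 bits.
Saving = 360 − 312 = 48 bits.

48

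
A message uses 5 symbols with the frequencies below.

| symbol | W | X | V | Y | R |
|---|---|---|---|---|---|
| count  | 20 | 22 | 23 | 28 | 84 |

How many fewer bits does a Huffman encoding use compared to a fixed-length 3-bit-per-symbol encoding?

168

Fixed-length: 3 bits × 177 symbols = 531 bits.
Huffman merges:
merge W(20) and X(22): 42
merge V(23) and Y(28): 51
merge 42 and 51: 93
merge R(84) and 93: 177
Huffman total = 42 + 51 + 93 + 177 = 363 bits.
Saving = 531 − 363 = 168 bits.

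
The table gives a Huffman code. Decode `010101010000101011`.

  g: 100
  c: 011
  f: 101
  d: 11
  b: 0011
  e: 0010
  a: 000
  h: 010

Read left to right; each codeword is recognised as soon as it completes (prefix code):
  010→h | 101→f | 010→h | 000→a | 101→f | 011→c
Decoded message: hfhafc

hfhafc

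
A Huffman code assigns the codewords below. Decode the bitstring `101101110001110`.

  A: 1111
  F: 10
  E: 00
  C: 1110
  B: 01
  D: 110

FDCEC

Read left to right; each codeword is recognised as soon as it completes (prefix code):
  10→F | 110→D | 1110→C | 00→E | 1110→C
Decoded message: FDCEC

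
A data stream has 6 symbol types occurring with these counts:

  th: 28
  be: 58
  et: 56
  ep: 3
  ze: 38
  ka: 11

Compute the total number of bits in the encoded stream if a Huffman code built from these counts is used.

Greedily combine the two least-frequent nodes:
ep(3) + ka(11) → 14
14 + th(28) → 42
ze(38) + 42 → 80
et(56) + be(58) → 114
80 + 114 → 194
The encoded length is the sum of every internal node's weight: 14 + 42 + 80 + 114 + 194 = 444 bits.

444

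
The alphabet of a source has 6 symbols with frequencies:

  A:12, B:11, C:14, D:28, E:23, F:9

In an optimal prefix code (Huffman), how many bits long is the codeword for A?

3

Repeatedly merge the two smallest:
merge F(9) and B(11): 20
merge A(12) and C(14): 26
merge 20 and E(23): 43
merge 26 and D(28): 54
merge 43 and 54: 97
The subtree containing A is merged 3 times, so code length = 3.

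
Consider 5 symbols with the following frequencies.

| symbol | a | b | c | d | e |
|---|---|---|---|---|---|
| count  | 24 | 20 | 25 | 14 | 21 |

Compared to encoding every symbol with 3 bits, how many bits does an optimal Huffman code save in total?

70

Fixed-length: 3 bits × 104 symbols = 312 bits.
Huffman merges:
combine d(14), b(20) → 34
combine e(21), a(24) → 45
combine c(25), 34 → 59
combine 45, 59 → 104
Huffman total = 34 + 45 + 59 + 104 = 242 bits.
Saving = 312 − 242 = 70 bits.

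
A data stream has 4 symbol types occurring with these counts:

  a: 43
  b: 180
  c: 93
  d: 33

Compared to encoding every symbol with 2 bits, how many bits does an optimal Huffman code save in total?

104

Fixed-length: 2 bits × 349 symbols = 698 bits.
Huffman merges:
merge d(33) and a(43): 76
merge 76 and c(93): 169
merge 169 and b(180): 349
Huffman total = 76 + 169 + 349 = 594 bits.
Saving = 698 − 594 = 104 bits.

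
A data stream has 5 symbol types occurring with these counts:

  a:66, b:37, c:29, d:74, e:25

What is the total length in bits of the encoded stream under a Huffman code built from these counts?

Build the Huffman tree bottom-up:
combine e(25), c(29) → 54
combine b(37), 54 → 91
combine a(66), d(74) → 140
combine 91, 140 → 231
Each symbol's bit-cost is frequency × depth; summing gives 516 bits (equivalently 54 + 91 + 140 + 231).

516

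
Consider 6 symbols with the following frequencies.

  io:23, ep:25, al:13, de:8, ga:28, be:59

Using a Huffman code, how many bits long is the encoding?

Build the Huffman tree bottom-up:
merge de(8) and al(13): 21
merge 21 and io(23): 44
merge ep(25) and ga(28): 53
merge 44 and 53: 97
merge be(59) and 97: 156
Total encoded bits = sum of merged weights = 21 + 44 + 53 + 97 + 156 = 371.

371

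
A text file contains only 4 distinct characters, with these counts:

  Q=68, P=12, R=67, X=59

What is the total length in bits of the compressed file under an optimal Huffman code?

Merge the two smallest weights repeatedly:
P(12) + X(59) → 71
R(67) + Q(68) → 135
71 + 135 → 206
Total encoded bits = sum of merged weights = 71 + 135 + 206 = 412.

412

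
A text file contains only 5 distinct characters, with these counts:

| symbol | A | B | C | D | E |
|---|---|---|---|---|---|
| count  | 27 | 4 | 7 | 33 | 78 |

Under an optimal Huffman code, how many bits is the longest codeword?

4

Merge the two lowest-weight nodes at each step:
combine B(4), C(7) → 11
combine 11, A(27) → 38
combine D(33), 38 → 71
combine 71, E(78) → 149
Maximum depth reached is 4.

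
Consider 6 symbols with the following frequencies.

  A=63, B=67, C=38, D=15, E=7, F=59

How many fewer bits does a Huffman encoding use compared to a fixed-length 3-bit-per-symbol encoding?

167

Fixed-length: 3 bits × 249 symbols = 747 bits.
Huffman merges:
combine E(7), D(15) → 22
combine 22, C(38) → 60
combine F(59), 60 → 119
combine A(63), B(67) → 130
combine 119, 130 → 249
Huffman total = 22 + 60 + 119 + 130 + 249 = 580 bits.
Saving = 747 − 580 = 167 bits.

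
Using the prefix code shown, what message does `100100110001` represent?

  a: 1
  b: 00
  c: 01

ababaabc

Read left to right; each codeword is recognised as soon as it completes (prefix code):
  1→a | 00→b | 1→a | 00→b | 1→a | 1→a | 00→b | 01→c
Decoded message: ababaabc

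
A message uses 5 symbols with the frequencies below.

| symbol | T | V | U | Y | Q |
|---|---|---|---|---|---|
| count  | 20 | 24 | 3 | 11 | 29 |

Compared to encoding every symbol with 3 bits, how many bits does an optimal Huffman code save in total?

Fixed-length: 3 bits × 87 symbols = 261 bits.
Huffman merges:
merge U(3) and Y(11): 14
merge 14 and T(20): 34
merge V(24) and Q(29): 53
merge 34 and 53: 87
Huffman total = 14 + 34 + 53 + 87 = 188 bits.
Saving = 261 − 188 = 73 bits.

73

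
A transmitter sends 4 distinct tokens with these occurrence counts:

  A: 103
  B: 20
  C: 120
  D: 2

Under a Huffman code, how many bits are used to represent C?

Build the tree from the bottom:
merge D(2) and B(20): 22
merge 22 and A(103): 125
merge C(120) and 125: 245
C is merged only at the final step, so code length = 1.

1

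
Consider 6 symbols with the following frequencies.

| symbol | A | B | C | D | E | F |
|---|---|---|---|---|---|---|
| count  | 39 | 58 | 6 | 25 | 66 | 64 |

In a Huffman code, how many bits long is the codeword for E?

Repeatedly merge the two smallest:
combine C(6), D(25) → 31
combine 31, A(39) → 70
combine B(58), F(64) → 122
combine E(66), 70 → 136
combine 122, 136 → 258
The subtree containing E is merged 2 times, so code length = 2.

2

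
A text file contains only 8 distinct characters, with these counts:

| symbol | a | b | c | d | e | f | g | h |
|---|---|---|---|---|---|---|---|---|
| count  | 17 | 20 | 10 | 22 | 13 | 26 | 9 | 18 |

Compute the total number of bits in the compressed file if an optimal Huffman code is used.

Merge the two smallest weights repeatedly:
combine g(9), c(10) → 19
combine e(13), a(17) → 30
combine h(18), 19 → 37
combine b(20), d(22) → 42
combine f(26), 30 → 56
combine 37, 42 → 79
combine 56, 79 → 135
Total encoded bits = sum of merged weights = 19 + 30 + 37 + 42 + 56 + 79 + 135 = 398.

398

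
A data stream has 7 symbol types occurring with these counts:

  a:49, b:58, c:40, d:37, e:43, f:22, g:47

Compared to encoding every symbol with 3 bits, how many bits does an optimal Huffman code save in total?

Fixed-length: 3 bits × 296 symbols = 888 bits.
Huffman merges:
combine f(22), d(37) → 59
combine c(40), e(43) → 83
combine g(47), a(49) → 96
combine b(58), 59 → 117
combine 83, 96 → 179
combine 117, 179 → 296
Huffman total = 59 + 83 + 96 + 117 + 179 + 296 = 830 bits.
Saving = 888 − 830 = 58 bits.

58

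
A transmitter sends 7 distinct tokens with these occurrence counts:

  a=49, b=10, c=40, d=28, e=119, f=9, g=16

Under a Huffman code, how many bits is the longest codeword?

5

Merge the two lowest-weight nodes at each step:
merge f(9) and b(10): 19
merge g(16) and 19: 35
merge d(28) and 35: 63
merge c(40) and a(49): 89
merge 63 and 89: 152
merge e(119) and 152: 271
The first pair merged (f, b) ends up deepest, at depth 5.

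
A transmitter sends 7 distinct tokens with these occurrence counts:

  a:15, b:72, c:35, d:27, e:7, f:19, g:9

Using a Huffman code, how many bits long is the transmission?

455

Merge the two smallest weights repeatedly:
merge e(7) and g(9): 16
merge a(15) and 16: 31
merge f(19) and d(27): 46
merge 31 and c(35): 66
merge 46 and 66: 112
merge b(72) and 112: 184
Total encoded bits = sum of merged weights = 16 + 31 + 46 + 66 + 112 + 184 = 455.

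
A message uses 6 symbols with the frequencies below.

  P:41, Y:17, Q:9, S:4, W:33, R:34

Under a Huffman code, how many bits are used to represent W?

Huffman merges, smallest pair first:
merge S(4) and Q(9): 13
merge 13 and Y(17): 30
merge 30 and W(33): 63
merge R(34) and P(41): 75
merge 63 and 75: 138
W's leaf is at depth 2, giving a 2-bit codeword.

2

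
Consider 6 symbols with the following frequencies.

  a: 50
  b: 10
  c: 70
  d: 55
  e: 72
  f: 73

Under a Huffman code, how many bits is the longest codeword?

Merge the two lowest-weight nodes at each step:
combine b(10), a(50) → 60
combine d(55), 60 → 115
combine c(70), e(72) → 142
combine f(73), 115 → 188
combine 142, 188 → 330
The rarest symbols sit at the bottom; the longest codeword is 4 bits.

4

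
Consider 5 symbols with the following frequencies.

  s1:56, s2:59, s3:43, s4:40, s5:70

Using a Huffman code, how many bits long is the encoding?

619

Greedily combine the two least-frequent nodes:
merge s4(40) and s3(43): 83
merge s1(56) and s2(59): 115
merge s5(70) and 83: 153
merge 115 and 153: 268
Each symbol's bit-cost is frequency × depth; summing gives 619 bits (equivalently 83 + 115 + 153 + 268).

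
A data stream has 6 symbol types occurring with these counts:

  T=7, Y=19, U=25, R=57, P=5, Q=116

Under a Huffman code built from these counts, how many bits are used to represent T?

Repeatedly merge the two smallest:
combine P(5), T(7) → 12
combine 12, Y(19) → 31
combine U(25), 31 → 56
combine 56, R(57) → 113
combine 113, Q(116) → 229
T's leaf is at depth 5, giving a 5-bit codeword.

5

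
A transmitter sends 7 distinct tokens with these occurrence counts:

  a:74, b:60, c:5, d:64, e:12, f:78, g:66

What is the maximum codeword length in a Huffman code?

Merge the two lowest-weight nodes at each step:
merge c(5) and e(12): 17
merge 17 and b(60): 77
merge d(64) and g(66): 130
merge a(74) and 77: 151
merge f(78) and 130: 208
merge 151 and 208: 359
Maximum depth reached is 4.

4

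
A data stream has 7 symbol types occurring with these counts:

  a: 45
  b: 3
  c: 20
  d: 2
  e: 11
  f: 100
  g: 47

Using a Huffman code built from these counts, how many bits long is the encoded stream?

494

Greedily combine the two least-frequent nodes:
merge d(2) and b(3): 5
merge 5 and e(11): 16
merge 16 and c(20): 36
merge 36 and a(45): 81
merge g(47) and 81: 128
merge f(100) and 128: 228
The encoded length is the sum of every internal node's weight: 5 + 16 + 36 + 81 + 128 + 228 = 494 bits.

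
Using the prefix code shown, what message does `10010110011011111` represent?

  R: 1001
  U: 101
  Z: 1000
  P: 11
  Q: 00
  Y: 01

Read left to right; each codeword is recognised as soon as it completes (prefix code):
  1001→R | 01→Y | 1001→R | 101→U | 11→P | 11→P
Decoded message: RYRUPP

RYRUPP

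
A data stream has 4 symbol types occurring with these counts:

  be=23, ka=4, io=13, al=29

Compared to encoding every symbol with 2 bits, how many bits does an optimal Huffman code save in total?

Fixed-length: 2 bits × 69 symbols = 138 bits.
Huffman merges:
combine ka(4), io(13) → 17
combine 17, be(23) → 40
combine al(29), 40 → 69
Huffman total = 17 + 40 + 69 = 126 bits.
Saving = 138 − 126 = 12 bits.

12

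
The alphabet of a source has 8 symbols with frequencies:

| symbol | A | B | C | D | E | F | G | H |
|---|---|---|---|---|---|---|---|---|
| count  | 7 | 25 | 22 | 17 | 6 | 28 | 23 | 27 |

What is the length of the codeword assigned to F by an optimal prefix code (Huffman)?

2

Huffman merges, smallest pair first:
combine E(6), A(7) → 13
combine 13, D(17) → 30
combine C(22), G(23) → 45
combine B(25), H(27) → 52
combine F(28), 30 → 58
combine 45, 52 → 97
combine 58, 97 → 155
F's leaf is at depth 2, giving a 2-bit codeword.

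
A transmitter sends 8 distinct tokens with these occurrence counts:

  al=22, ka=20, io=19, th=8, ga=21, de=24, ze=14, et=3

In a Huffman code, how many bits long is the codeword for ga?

3

Huffman merges, smallest pair first:
merge et(3) and th(8): 11
merge 11 and ze(14): 25
merge io(19) and ka(20): 39
merge ga(21) and al(22): 43
merge de(24) and 25: 49
merge 39 and 43: 82
merge 49 and 82: 131
The subtree containing ga is merged 3 times, so code length = 3.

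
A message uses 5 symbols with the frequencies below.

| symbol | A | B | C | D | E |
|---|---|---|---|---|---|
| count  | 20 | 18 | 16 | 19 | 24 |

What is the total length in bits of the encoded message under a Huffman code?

Build the Huffman tree bottom-up:
C(16) + B(18) → 34
D(19) + A(20) → 39
E(24) + 34 → 58
39 + 58 → 97
Total encoded bits = sum of merged weights = 34 + 39 + 58 + 97 = 228.

228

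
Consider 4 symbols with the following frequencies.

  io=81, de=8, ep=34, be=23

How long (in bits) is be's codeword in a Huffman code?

Build the tree from the bottom:
merge de(8) and be(23): 31
merge 31 and ep(34): 65
merge 65 and io(81): 146
be sits 3 levels below the root, so its codeword is 3 bits.

3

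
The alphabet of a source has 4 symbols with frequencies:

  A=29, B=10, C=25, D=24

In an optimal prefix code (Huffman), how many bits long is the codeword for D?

Build the tree from the bottom:
merge B(10) and D(24): 34
merge C(25) and A(29): 54
merge 34 and 54: 88
D's leaf is at depth 2, giving a 2-bit codeword.

2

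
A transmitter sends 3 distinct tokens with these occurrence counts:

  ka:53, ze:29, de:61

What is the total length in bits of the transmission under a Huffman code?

225

Build the Huffman tree bottom-up:
merge ze(29) and ka(53): 82
merge de(61) and 82: 143
Each symbol's bit-cost is frequency × depth; summing gives 225 bits (equivalently 82 + 143).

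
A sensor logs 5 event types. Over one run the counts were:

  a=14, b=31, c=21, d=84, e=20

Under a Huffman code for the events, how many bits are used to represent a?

3

Huffman merges, smallest pair first:
a(14) + e(20) → 34
c(21) + b(31) → 52
34 + 52 → 86
d(84) + 86 → 170
a's leaf is at depth 3, giving a 3-bit codeword.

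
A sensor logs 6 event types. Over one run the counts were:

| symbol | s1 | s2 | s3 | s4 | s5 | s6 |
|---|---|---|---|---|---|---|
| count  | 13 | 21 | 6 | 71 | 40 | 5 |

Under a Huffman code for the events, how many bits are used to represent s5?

2

Repeatedly merge the two smallest:
combine s6(5), s3(6) → 11
combine 11, s1(13) → 24
combine s2(21), 24 → 45
combine s5(40), 45 → 85
combine s4(71), 85 → 156
The subtree containing s5 is merged 2 times, so code length = 2.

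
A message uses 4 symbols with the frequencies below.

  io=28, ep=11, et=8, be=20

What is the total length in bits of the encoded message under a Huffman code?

Greedily combine the two least-frequent nodes:
et(8) + ep(11) → 19
19 + be(20) → 39
io(28) + 39 → 67
The encoded length is the sum of every internal node's weight: 19 + 39 + 67 = 125 bits.

125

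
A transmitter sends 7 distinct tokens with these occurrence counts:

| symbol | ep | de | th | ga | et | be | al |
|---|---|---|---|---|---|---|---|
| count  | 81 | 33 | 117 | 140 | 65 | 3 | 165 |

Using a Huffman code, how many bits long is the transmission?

1527

Merge the two smallest weights repeatedly:
be(3) + de(33) → 36
36 + et(65) → 101
ep(81) + 101 → 182
th(117) + ga(140) → 257
al(165) + 182 → 347
257 + 347 → 604
Each symbol's bit-cost is frequency × depth; summing gives 1527 bits (equivalently 36 + 101 + 182 + 257 + 347 + 604).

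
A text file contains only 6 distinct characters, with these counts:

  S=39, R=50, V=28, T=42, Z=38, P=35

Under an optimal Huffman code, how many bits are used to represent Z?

Repeatedly merge the two smallest:
combine V(28), P(35) → 63
combine Z(38), S(39) → 77
combine T(42), R(50) → 92
combine 63, 77 → 140
combine 92, 140 → 232
Z sits 3 levels below the root, so its codeword is 3 bits.

3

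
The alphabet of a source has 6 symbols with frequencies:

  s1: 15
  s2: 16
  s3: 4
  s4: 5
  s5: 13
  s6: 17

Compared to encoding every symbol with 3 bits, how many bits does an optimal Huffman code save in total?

Fixed-length: 3 bits × 70 symbols = 210 bits.
Huffman merges:
s3(4) + s4(5) → 9
9 + s5(13) → 22
s1(15) + s2(16) → 31
s6(17) + 22 → 39
31 + 39 → 70
Huffman total = 9 + 22 + 31 + 39 + 70 = 171 bits.
Saving = 210 − 171 = 39 bits.

39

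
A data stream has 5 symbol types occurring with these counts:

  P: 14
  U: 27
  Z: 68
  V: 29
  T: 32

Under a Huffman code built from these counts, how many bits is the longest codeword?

3

Merge the two lowest-weight nodes at each step:
combine P(14), U(27) → 41
combine V(29), T(32) → 61
combine 41, 61 → 102
combine Z(68), 102 → 170
The rarest symbols sit at the bottom; the longest codeword is 3 bits.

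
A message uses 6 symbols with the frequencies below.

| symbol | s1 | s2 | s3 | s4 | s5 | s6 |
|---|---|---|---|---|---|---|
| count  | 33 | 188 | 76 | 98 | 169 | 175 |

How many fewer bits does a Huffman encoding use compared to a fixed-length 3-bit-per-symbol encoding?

423

Fixed-length: 3 bits × 739 symbols = 2217 bits.
Huffman merges:
merge s1(33) and s3(76): 109
merge s4(98) and 109: 207
merge s5(169) and s6(175): 344
merge s2(188) and 207: 395
merge 344 and 395: 739
Huffman total = 109 + 207 + 344 + 395 + 739 = 1794 bits.
Saving = 2217 − 1794 = 423 bits.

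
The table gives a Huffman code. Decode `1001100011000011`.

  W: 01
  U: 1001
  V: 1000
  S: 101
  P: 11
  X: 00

Read left to right; each codeword is recognised as soon as it completes (prefix code):
  1001→U | 1000→V | 11→P | 00→X | 00→X | 11→P
Decoded message: UVPXXP

UVPXXP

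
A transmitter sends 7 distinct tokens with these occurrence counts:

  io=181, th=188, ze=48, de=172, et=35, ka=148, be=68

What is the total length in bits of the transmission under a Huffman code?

2213

Greedily combine the two least-frequent nodes:
combine et(35), ze(48) → 83
combine be(68), 83 → 151
combine ka(148), 151 → 299
combine de(172), io(181) → 353
combine th(188), 299 → 487
combine 353, 487 → 840
Total encoded bits = sum of merged weights = 83 + 151 + 299 + 353 + 487 + 840 = 2213.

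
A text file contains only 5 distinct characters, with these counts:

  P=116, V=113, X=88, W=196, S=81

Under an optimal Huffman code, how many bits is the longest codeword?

Merge the two lowest-weight nodes at each step:
combine S(81), X(88) → 169
combine V(113), P(116) → 229
combine 169, W(196) → 365
combine 229, 365 → 594
The first pair merged (S, X) ends up deepest, at depth 3.

3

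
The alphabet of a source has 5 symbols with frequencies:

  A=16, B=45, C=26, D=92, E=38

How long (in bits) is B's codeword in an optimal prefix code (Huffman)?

Huffman merges, smallest pair first:
combine A(16), C(26) → 42
combine E(38), 42 → 80
combine B(45), 80 → 125
combine D(92), 125 → 217
B's leaf is at depth 2, giving a 2-bit codeword.

2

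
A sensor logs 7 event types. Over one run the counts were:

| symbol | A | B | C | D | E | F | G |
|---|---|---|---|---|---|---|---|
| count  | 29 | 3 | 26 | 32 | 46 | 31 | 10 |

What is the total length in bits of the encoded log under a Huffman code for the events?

466

Merge the two smallest weights repeatedly:
B(3) + G(10) → 13
13 + C(26) → 39
A(29) + F(31) → 60
D(32) + 39 → 71
E(46) + 60 → 106
71 + 106 → 177
Each symbol's bit-cost is frequency × depth; summing gives 466 bits (equivalently 13 + 39 + 60 + 71 + 106 + 177).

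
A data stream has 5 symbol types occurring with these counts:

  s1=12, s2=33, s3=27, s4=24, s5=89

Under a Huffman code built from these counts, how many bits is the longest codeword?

3

Merge the two lowest-weight nodes at each step:
s1(12) + s4(24) → 36
s3(27) + s2(33) → 60
36 + 60 → 96
s5(89) + 96 → 185
The rarest symbols sit at the bottom; the longest codeword is 3 bits.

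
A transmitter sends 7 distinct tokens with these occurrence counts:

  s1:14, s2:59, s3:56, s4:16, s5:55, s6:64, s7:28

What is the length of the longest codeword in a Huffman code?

4

Merge the two lowest-weight nodes at each step:
combine s1(14), s4(16) → 30
combine s7(28), 30 → 58
combine s5(55), s3(56) → 111
combine 58, s2(59) → 117
combine s6(64), 111 → 175
combine 117, 175 → 292
Maximum depth reached is 4.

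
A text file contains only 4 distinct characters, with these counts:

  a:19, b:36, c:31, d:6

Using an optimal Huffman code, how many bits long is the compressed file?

173

Merge the two smallest weights repeatedly:
d(6) + a(19) → 25
25 + c(31) → 56
b(36) + 56 → 92
Each symbol's bit-cost is frequency × depth; summing gives 173 bits (equivalently 25 + 56 + 92).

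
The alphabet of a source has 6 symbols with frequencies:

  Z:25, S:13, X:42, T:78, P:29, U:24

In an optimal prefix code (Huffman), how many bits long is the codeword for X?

Build the tree from the bottom:
S(13) + U(24) → 37
Z(25) + P(29) → 54
37 + X(42) → 79
54 + T(78) → 132
79 + 132 → 211
X's leaf is at depth 2, giving a 2-bit codeword.

2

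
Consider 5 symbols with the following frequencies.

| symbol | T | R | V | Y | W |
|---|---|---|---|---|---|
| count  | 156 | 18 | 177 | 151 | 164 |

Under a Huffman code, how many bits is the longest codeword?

Merge the two lowest-weight nodes at each step:
R(18) + Y(151) → 169
T(156) + W(164) → 320
169 + V(177) → 346
320 + 346 → 666
The rarest symbols sit at the bottom; the longest codeword is 3 bits.

3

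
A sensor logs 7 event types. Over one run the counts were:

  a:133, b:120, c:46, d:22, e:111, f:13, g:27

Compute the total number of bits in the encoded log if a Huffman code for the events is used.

Merge the two smallest weights repeatedly:
merge f(13) and d(22): 35
merge g(27) and 35: 62
merge c(46) and 62: 108
merge 108 and e(111): 219
merge b(120) and a(133): 253
merge 219 and 253: 472
The encoded length is the sum of every internal node's weight: 35 + 62 + 108 + 219 + 253 + 472 = 1149 bits.

1149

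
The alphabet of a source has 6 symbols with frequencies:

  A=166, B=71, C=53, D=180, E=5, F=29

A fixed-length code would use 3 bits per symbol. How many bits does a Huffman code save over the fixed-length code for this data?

Fixed-length: 3 bits × 504 symbols = 1512 bits.
Huffman merges:
E(5) + F(29) → 34
34 + C(53) → 87
B(71) + 87 → 158
158 + A(166) → 324
D(180) + 324 → 504
Huffman total = 34 + 87 + 158 + 324 + 504 = 1107 bits.
Saving = 1512 − 1107 = 405 bits.

405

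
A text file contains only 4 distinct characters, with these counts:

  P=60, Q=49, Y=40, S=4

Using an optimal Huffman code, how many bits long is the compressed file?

Build the Huffman tree bottom-up:
merge S(4) and Y(40): 44
merge 44 and Q(49): 93
merge P(60) and 93: 153
The encoded length is the sum of every internal node's weight: 44 + 93 + 153 = 290 bits.

290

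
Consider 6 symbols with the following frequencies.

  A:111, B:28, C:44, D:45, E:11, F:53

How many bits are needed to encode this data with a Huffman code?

693

Greedily combine the two least-frequent nodes:
E(11) + B(28) → 39
39 + C(44) → 83
D(45) + F(53) → 98
83 + 98 → 181
A(111) + 181 → 292
Each symbol's bit-cost is frequency × depth; summing gives 693 bits (equivalently 39 + 83 + 98 + 181 + 292).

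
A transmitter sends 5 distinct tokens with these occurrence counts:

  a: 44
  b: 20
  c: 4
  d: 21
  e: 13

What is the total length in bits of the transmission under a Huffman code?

Build the Huffman tree bottom-up:
c(4) + e(13) → 17
17 + b(20) → 37
d(21) + 37 → 58
a(44) + 58 → 102
Total encoded bits = sum of merged weights = 17 + 37 + 58 + 102 = 214.

214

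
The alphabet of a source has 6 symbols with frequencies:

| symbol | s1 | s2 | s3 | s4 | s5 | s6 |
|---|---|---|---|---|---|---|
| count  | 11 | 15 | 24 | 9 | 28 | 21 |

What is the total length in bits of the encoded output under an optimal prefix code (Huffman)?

Build the Huffman tree bottom-up:
merge s4(9) and s1(11): 20
merge s2(15) and 20: 35
merge s6(21) and s3(24): 45
merge s5(28) and 35: 63
merge 45 and 63: 108
Total encoded bits = sum of merged weights = 20 + 35 + 45 + 63 + 108 = 271.

271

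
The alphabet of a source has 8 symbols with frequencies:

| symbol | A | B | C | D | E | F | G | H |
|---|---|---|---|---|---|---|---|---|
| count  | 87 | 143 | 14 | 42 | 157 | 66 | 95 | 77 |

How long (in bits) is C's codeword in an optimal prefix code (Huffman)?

5

Build the tree from the bottom:
combine C(14), D(42) → 56
combine 56, F(66) → 122
combine H(77), A(87) → 164
combine G(95), 122 → 217
combine B(143), E(157) → 300
combine 164, 217 → 381
combine 300, 381 → 681
C sits 5 levels below the root, so its codeword is 5 bits.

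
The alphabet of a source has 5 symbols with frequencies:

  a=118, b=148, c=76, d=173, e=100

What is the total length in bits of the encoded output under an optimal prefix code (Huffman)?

Build the Huffman tree bottom-up:
combine c(76), e(100) → 176
combine a(118), b(148) → 266
combine d(173), 176 → 349
combine 266, 349 → 615
Each symbol's bit-cost is frequency × depth; summing gives 1406 bits (equivalently 176 + 266 + 349 + 615).

1406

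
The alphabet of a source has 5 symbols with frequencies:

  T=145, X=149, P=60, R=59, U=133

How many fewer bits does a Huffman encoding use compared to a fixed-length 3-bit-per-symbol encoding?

427

Fixed-length: 3 bits × 546 symbols = 1638 bits.
Huffman merges:
R(59) + P(60) → 119
119 + U(133) → 252
T(145) + X(149) → 294
252 + 294 → 546
Huffman total = 119 + 252 + 294 + 546 = 1211 bits.
Saving = 1638 − 1211 = 427 bits.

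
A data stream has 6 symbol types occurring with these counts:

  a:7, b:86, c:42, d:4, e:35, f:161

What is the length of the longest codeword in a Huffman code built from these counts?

Merge the two lowest-weight nodes at each step:
merge d(4) and a(7): 11
merge 11 and e(35): 46
merge c(42) and 46: 88
merge b(86) and 88: 174
merge f(161) and 174: 335
The rarest symbols sit at the bottom; the longest codeword is 5 bits.

5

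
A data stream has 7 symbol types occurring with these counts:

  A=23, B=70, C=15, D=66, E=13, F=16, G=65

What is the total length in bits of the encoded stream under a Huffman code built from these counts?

Build the Huffman tree bottom-up:
merge E(13) and C(15): 28
merge F(16) and A(23): 39
merge 28 and 39: 67
merge G(65) and D(66): 131
merge 67 and B(70): 137
merge 131 and 137: 268
Each symbol's bit-cost is frequency × depth; summing gives 670 bits (equivalently 28 + 39 + 67 + 131 + 137 + 268).

670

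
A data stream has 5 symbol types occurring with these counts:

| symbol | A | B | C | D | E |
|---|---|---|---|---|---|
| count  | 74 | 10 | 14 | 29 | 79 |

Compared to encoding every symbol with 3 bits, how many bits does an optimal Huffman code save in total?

Fixed-length: 3 bits × 206 symbols = 618 bits.
Huffman merges:
combine B(10), C(14) → 24
combine 24, D(29) → 53
combine 53, A(74) → 127
combine E(79), 127 → 206
Huffman total = 24 + 53 + 127 + 206 = 410 bits.
Saving = 618 − 410 = 208 bits.

208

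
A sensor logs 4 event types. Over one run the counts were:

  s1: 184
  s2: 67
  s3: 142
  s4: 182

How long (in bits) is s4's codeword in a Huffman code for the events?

Build the tree from the bottom:
merge s2(67) and s3(142): 209
merge s4(182) and s1(184): 366
merge 209 and 366: 575
The subtree containing s4 is merged 2 times, so code length = 2.

2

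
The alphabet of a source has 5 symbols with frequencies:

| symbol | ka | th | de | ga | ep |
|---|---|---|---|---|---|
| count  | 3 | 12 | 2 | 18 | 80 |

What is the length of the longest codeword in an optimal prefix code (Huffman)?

4

Merge the two lowest-weight nodes at each step:
merge de(2) and ka(3): 5
merge 5 and th(12): 17
merge 17 and ga(18): 35
merge 35 and ep(80): 115
The rarest symbols sit at the bottom; the longest codeword is 4 bits.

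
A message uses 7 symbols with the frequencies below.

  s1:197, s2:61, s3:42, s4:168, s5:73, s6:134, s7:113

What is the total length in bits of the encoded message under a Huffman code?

2102

Greedily combine the two least-frequent nodes:
s3(42) + s2(61) → 103
s5(73) + 103 → 176
s7(113) + s6(134) → 247
s4(168) + 176 → 344
s1(197) + 247 → 444
344 + 444 → 788
The encoded length is the sum of every internal node's weight: 103 + 176 + 247 + 344 + 444 + 788 = 2102 bits.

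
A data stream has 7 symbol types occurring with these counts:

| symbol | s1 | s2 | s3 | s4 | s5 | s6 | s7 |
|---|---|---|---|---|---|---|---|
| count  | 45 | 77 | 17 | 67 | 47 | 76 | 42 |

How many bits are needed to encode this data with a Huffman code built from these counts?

1019

Build the Huffman tree bottom-up:
combine s3(17), s7(42) → 59
combine s1(45), s5(47) → 92
combine 59, s4(67) → 126
combine s6(76), s2(77) → 153
combine 92, 126 → 218
combine 153, 218 → 371
Total encoded bits = sum of merged weights = 59 + 92 + 126 + 153 + 218 + 371 = 1019.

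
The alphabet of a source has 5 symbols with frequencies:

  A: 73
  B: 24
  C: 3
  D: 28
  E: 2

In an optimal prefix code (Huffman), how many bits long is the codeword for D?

Repeatedly merge the two smallest:
E(2) + C(3) → 5
5 + B(24) → 29
D(28) + 29 → 57
57 + A(73) → 130
The subtree containing D is merged 2 times, so code length = 2.

2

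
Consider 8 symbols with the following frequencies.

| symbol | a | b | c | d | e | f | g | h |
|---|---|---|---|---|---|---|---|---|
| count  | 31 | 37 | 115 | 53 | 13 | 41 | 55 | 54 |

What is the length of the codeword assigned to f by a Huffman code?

Build the tree from the bottom:
e(13) + a(31) → 44
b(37) + f(41) → 78
44 + d(53) → 97
h(54) + g(55) → 109
78 + 97 → 175
109 + c(115) → 224
175 + 224 → 399
f sits 3 levels below the root, so its codeword is 3 bits.

3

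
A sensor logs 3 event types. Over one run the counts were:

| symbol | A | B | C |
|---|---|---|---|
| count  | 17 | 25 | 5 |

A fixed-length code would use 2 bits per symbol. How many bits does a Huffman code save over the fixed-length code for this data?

25

Fixed-length: 2 bits × 47 symbols = 94 bits.
Huffman merges:
combine C(5), A(17) → 22
combine 22, B(25) → 47
Huffman total = 22 + 47 = 69 bits.
Saving = 94 − 69 = 25 bits.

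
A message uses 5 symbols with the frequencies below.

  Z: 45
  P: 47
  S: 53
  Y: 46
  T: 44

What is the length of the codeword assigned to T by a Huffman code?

Repeatedly merge the two smallest:
T(44) + Z(45) → 89
Y(46) + P(47) → 93
S(53) + 89 → 142
93 + 142 → 235
T sits 3 levels below the root, so its codeword is 3 bits.

3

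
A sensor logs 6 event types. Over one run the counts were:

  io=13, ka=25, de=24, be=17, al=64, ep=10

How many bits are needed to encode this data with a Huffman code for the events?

Merge the two smallest weights repeatedly:
merge ep(10) and io(13): 23
merge be(17) and 23: 40
merge de(24) and ka(25): 49
merge 40 and 49: 89
merge al(64) and 89: 153
Each symbol's bit-cost is frequency × depth; summing gives 354 bits (equivalently 23 + 40 + 49 + 89 + 153).

354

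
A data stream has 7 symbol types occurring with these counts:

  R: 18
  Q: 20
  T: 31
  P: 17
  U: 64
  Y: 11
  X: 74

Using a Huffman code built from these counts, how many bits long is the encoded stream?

595

Merge the two smallest weights repeatedly:
merge Y(11) and P(17): 28
merge R(18) and Q(20): 38
merge 28 and T(31): 59
merge 38 and 59: 97
merge U(64) and X(74): 138
merge 97 and 138: 235
Each symbol's bit-cost is frequency × depth; summing gives 595 bits (equivalently 28 + 38 + 59 + 97 + 138 + 235).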